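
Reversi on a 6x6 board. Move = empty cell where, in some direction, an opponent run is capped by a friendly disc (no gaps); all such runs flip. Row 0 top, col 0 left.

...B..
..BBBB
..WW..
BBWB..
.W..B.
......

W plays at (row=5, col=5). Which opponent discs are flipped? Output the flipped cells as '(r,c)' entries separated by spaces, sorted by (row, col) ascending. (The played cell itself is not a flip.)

Answer: (3,3) (4,4)

Derivation:
Dir NW: opp run (4,4) (3,3) capped by W -> flip
Dir N: first cell '.' (not opp) -> no flip
Dir NE: edge -> no flip
Dir W: first cell '.' (not opp) -> no flip
Dir E: edge -> no flip
Dir SW: edge -> no flip
Dir S: edge -> no flip
Dir SE: edge -> no flip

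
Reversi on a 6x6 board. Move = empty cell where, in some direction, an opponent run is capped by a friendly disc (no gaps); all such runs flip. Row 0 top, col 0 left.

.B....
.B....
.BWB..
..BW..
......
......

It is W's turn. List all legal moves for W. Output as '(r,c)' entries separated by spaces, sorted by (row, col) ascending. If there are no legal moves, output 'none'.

Answer: (0,0) (1,3) (2,0) (2,4) (3,1) (4,2)

Derivation:
(0,0): flips 1 -> legal
(0,2): no bracket -> illegal
(1,0): no bracket -> illegal
(1,2): no bracket -> illegal
(1,3): flips 1 -> legal
(1,4): no bracket -> illegal
(2,0): flips 1 -> legal
(2,4): flips 1 -> legal
(3,0): no bracket -> illegal
(3,1): flips 1 -> legal
(3,4): no bracket -> illegal
(4,1): no bracket -> illegal
(4,2): flips 1 -> legal
(4,3): no bracket -> illegal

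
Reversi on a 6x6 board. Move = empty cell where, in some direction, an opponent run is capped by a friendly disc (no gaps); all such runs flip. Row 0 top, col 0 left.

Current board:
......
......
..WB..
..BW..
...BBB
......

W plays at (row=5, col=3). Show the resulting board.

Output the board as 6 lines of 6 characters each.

Answer: ......
......
..WB..
..BW..
...WBB
...W..

Derivation:
Place W at (5,3); scan 8 dirs for brackets.
Dir NW: first cell '.' (not opp) -> no flip
Dir N: opp run (4,3) capped by W -> flip
Dir NE: opp run (4,4), next='.' -> no flip
Dir W: first cell '.' (not opp) -> no flip
Dir E: first cell '.' (not opp) -> no flip
Dir SW: edge -> no flip
Dir S: edge -> no flip
Dir SE: edge -> no flip
All flips: (4,3)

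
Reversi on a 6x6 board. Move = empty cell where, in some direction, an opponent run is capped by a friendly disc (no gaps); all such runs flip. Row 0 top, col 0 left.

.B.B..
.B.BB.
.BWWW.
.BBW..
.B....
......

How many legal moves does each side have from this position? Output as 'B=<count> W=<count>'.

-- B to move --
(1,2): flips 1 -> legal
(1,5): no bracket -> illegal
(2,5): flips 3 -> legal
(3,4): flips 2 -> legal
(3,5): flips 1 -> legal
(4,2): no bracket -> illegal
(4,3): flips 2 -> legal
(4,4): flips 2 -> legal
B mobility = 6
-- W to move --
(0,0): flips 1 -> legal
(0,2): flips 1 -> legal
(0,4): flips 2 -> legal
(0,5): flips 1 -> legal
(1,0): no bracket -> illegal
(1,2): no bracket -> illegal
(1,5): no bracket -> illegal
(2,0): flips 1 -> legal
(2,5): no bracket -> illegal
(3,0): flips 2 -> legal
(4,0): flips 1 -> legal
(4,2): flips 1 -> legal
(4,3): no bracket -> illegal
(5,0): flips 2 -> legal
(5,1): no bracket -> illegal
(5,2): no bracket -> illegal
W mobility = 9

Answer: B=6 W=9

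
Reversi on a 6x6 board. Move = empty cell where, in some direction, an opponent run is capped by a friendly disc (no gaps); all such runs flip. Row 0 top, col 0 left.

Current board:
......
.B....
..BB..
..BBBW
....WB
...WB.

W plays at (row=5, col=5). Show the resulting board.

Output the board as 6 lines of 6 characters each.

Answer: ......
.B....
..BB..
..BBBW
....WW
...WWW

Derivation:
Place W at (5,5); scan 8 dirs for brackets.
Dir NW: first cell 'W' (not opp) -> no flip
Dir N: opp run (4,5) capped by W -> flip
Dir NE: edge -> no flip
Dir W: opp run (5,4) capped by W -> flip
Dir E: edge -> no flip
Dir SW: edge -> no flip
Dir S: edge -> no flip
Dir SE: edge -> no flip
All flips: (4,5) (5,4)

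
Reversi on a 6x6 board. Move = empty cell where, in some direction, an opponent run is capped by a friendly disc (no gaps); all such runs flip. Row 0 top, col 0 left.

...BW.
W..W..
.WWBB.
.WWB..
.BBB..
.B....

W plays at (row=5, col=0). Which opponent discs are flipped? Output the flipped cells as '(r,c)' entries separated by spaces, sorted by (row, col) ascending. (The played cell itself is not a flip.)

Dir NW: edge -> no flip
Dir N: first cell '.' (not opp) -> no flip
Dir NE: opp run (4,1) capped by W -> flip
Dir W: edge -> no flip
Dir E: opp run (5,1), next='.' -> no flip
Dir SW: edge -> no flip
Dir S: edge -> no flip
Dir SE: edge -> no flip

Answer: (4,1)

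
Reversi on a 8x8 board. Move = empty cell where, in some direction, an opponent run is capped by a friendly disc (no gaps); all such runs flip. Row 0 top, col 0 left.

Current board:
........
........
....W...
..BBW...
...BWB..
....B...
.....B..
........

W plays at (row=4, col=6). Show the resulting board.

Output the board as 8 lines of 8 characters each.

Answer: ........
........
....W...
..BBW...
...BWWW.
....B...
.....B..
........

Derivation:
Place W at (4,6); scan 8 dirs for brackets.
Dir NW: first cell '.' (not opp) -> no flip
Dir N: first cell '.' (not opp) -> no flip
Dir NE: first cell '.' (not opp) -> no flip
Dir W: opp run (4,5) capped by W -> flip
Dir E: first cell '.' (not opp) -> no flip
Dir SW: first cell '.' (not opp) -> no flip
Dir S: first cell '.' (not opp) -> no flip
Dir SE: first cell '.' (not opp) -> no flip
All flips: (4,5)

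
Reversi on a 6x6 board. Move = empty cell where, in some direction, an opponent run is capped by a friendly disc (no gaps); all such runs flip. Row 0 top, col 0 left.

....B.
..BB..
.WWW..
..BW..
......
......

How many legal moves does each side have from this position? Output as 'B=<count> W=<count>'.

Answer: B=6 W=7

Derivation:
-- B to move --
(1,0): flips 1 -> legal
(1,1): no bracket -> illegal
(1,4): flips 1 -> legal
(2,0): no bracket -> illegal
(2,4): no bracket -> illegal
(3,0): flips 1 -> legal
(3,1): flips 1 -> legal
(3,4): flips 2 -> legal
(4,2): no bracket -> illegal
(4,3): flips 2 -> legal
(4,4): no bracket -> illegal
B mobility = 6
-- W to move --
(0,1): flips 1 -> legal
(0,2): flips 1 -> legal
(0,3): flips 2 -> legal
(0,5): no bracket -> illegal
(1,1): no bracket -> illegal
(1,4): no bracket -> illegal
(1,5): no bracket -> illegal
(2,4): no bracket -> illegal
(3,1): flips 1 -> legal
(4,1): flips 1 -> legal
(4,2): flips 1 -> legal
(4,3): flips 1 -> legal
W mobility = 7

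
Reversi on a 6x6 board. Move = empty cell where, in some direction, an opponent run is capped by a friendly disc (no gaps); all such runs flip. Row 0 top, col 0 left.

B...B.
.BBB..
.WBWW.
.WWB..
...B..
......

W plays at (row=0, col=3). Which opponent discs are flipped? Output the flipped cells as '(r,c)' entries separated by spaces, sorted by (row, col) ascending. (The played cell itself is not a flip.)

Answer: (1,2) (1,3)

Derivation:
Dir NW: edge -> no flip
Dir N: edge -> no flip
Dir NE: edge -> no flip
Dir W: first cell '.' (not opp) -> no flip
Dir E: opp run (0,4), next='.' -> no flip
Dir SW: opp run (1,2) capped by W -> flip
Dir S: opp run (1,3) capped by W -> flip
Dir SE: first cell '.' (not opp) -> no flip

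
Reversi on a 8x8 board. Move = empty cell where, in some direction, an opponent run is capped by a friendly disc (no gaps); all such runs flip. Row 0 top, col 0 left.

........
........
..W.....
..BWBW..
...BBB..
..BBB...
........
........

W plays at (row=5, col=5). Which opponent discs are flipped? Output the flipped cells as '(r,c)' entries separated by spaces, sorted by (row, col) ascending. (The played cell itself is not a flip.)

Dir NW: opp run (4,4) capped by W -> flip
Dir N: opp run (4,5) capped by W -> flip
Dir NE: first cell '.' (not opp) -> no flip
Dir W: opp run (5,4) (5,3) (5,2), next='.' -> no flip
Dir E: first cell '.' (not opp) -> no flip
Dir SW: first cell '.' (not opp) -> no flip
Dir S: first cell '.' (not opp) -> no flip
Dir SE: first cell '.' (not opp) -> no flip

Answer: (4,4) (4,5)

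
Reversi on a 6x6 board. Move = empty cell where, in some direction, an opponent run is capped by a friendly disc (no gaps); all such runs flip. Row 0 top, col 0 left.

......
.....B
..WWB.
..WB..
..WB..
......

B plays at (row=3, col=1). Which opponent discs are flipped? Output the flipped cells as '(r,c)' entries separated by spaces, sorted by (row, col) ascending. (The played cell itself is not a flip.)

Answer: (3,2)

Derivation:
Dir NW: first cell '.' (not opp) -> no flip
Dir N: first cell '.' (not opp) -> no flip
Dir NE: opp run (2,2), next='.' -> no flip
Dir W: first cell '.' (not opp) -> no flip
Dir E: opp run (3,2) capped by B -> flip
Dir SW: first cell '.' (not opp) -> no flip
Dir S: first cell '.' (not opp) -> no flip
Dir SE: opp run (4,2), next='.' -> no flip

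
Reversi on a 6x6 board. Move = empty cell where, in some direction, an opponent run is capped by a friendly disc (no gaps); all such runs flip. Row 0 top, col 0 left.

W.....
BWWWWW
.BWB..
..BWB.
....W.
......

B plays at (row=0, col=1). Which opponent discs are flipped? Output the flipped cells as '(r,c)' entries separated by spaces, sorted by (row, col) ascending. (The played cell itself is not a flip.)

Answer: (1,1) (1,2)

Derivation:
Dir NW: edge -> no flip
Dir N: edge -> no flip
Dir NE: edge -> no flip
Dir W: opp run (0,0), next=edge -> no flip
Dir E: first cell '.' (not opp) -> no flip
Dir SW: first cell 'B' (not opp) -> no flip
Dir S: opp run (1,1) capped by B -> flip
Dir SE: opp run (1,2) capped by B -> flip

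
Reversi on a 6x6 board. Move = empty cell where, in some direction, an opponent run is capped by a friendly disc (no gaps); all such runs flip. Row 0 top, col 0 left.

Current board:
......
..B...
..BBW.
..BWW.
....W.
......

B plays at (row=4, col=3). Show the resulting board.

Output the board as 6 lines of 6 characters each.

Answer: ......
..B...
..BBW.
..BBW.
...BW.
......

Derivation:
Place B at (4,3); scan 8 dirs for brackets.
Dir NW: first cell 'B' (not opp) -> no flip
Dir N: opp run (3,3) capped by B -> flip
Dir NE: opp run (3,4), next='.' -> no flip
Dir W: first cell '.' (not opp) -> no flip
Dir E: opp run (4,4), next='.' -> no flip
Dir SW: first cell '.' (not opp) -> no flip
Dir S: first cell '.' (not opp) -> no flip
Dir SE: first cell '.' (not opp) -> no flip
All flips: (3,3)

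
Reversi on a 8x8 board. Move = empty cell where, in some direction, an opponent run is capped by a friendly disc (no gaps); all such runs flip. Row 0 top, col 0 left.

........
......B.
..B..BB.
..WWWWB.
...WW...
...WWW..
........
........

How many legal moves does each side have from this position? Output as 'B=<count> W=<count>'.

Answer: B=6 W=6

Derivation:
-- B to move --
(2,1): no bracket -> illegal
(2,3): no bracket -> illegal
(2,4): no bracket -> illegal
(3,1): flips 4 -> legal
(4,1): no bracket -> illegal
(4,2): flips 1 -> legal
(4,5): flips 1 -> legal
(4,6): no bracket -> illegal
(5,2): flips 2 -> legal
(5,6): no bracket -> illegal
(6,2): flips 3 -> legal
(6,3): no bracket -> illegal
(6,4): no bracket -> illegal
(6,5): no bracket -> illegal
(6,6): flips 3 -> legal
B mobility = 6
-- W to move --
(0,5): no bracket -> illegal
(0,6): no bracket -> illegal
(0,7): flips 2 -> legal
(1,1): flips 1 -> legal
(1,2): flips 1 -> legal
(1,3): no bracket -> illegal
(1,4): no bracket -> illegal
(1,5): flips 1 -> legal
(1,7): flips 1 -> legal
(2,1): no bracket -> illegal
(2,3): no bracket -> illegal
(2,4): no bracket -> illegal
(2,7): no bracket -> illegal
(3,1): no bracket -> illegal
(3,7): flips 1 -> legal
(4,5): no bracket -> illegal
(4,6): no bracket -> illegal
(4,7): no bracket -> illegal
W mobility = 6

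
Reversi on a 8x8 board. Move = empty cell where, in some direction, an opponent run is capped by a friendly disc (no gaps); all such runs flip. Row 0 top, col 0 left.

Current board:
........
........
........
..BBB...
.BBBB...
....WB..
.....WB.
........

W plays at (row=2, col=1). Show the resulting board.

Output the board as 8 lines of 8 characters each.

Place W at (2,1); scan 8 dirs for brackets.
Dir NW: first cell '.' (not opp) -> no flip
Dir N: first cell '.' (not opp) -> no flip
Dir NE: first cell '.' (not opp) -> no flip
Dir W: first cell '.' (not opp) -> no flip
Dir E: first cell '.' (not opp) -> no flip
Dir SW: first cell '.' (not opp) -> no flip
Dir S: first cell '.' (not opp) -> no flip
Dir SE: opp run (3,2) (4,3) capped by W -> flip
All flips: (3,2) (4,3)

Answer: ........
........
.W......
..WBB...
.BBWB...
....WB..
.....WB.
........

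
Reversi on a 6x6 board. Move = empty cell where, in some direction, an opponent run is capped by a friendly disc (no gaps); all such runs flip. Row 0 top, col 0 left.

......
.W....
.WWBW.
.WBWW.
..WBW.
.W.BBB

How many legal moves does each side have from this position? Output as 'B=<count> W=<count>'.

Answer: B=11 W=3

Derivation:
-- B to move --
(0,0): flips 4 -> legal
(0,1): no bracket -> illegal
(0,2): no bracket -> illegal
(1,0): flips 1 -> legal
(1,2): flips 1 -> legal
(1,3): no bracket -> illegal
(1,4): flips 3 -> legal
(1,5): no bracket -> illegal
(2,0): flips 4 -> legal
(2,5): flips 2 -> legal
(3,0): flips 1 -> legal
(3,5): flips 3 -> legal
(4,0): no bracket -> illegal
(4,1): flips 1 -> legal
(4,5): flips 2 -> legal
(5,0): no bracket -> illegal
(5,2): flips 1 -> legal
B mobility = 11
-- W to move --
(1,2): flips 1 -> legal
(1,3): flips 1 -> legal
(1,4): no bracket -> illegal
(4,1): no bracket -> illegal
(4,5): no bracket -> illegal
(5,2): flips 1 -> legal
W mobility = 3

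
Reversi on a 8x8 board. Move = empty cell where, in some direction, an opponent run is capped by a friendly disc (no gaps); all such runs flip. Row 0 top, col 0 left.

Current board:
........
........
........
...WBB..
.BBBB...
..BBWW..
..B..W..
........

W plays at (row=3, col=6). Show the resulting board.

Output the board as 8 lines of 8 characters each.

Answer: ........
........
........
...WWWW.
.BBBB...
..BBWW..
..B..W..
........

Derivation:
Place W at (3,6); scan 8 dirs for brackets.
Dir NW: first cell '.' (not opp) -> no flip
Dir N: first cell '.' (not opp) -> no flip
Dir NE: first cell '.' (not opp) -> no flip
Dir W: opp run (3,5) (3,4) capped by W -> flip
Dir E: first cell '.' (not opp) -> no flip
Dir SW: first cell '.' (not opp) -> no flip
Dir S: first cell '.' (not opp) -> no flip
Dir SE: first cell '.' (not opp) -> no flip
All flips: (3,4) (3,5)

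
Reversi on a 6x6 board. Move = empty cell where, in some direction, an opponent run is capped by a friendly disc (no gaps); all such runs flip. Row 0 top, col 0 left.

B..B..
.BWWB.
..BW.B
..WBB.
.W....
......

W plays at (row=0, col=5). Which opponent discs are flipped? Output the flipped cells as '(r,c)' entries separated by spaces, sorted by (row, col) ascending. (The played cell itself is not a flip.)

Dir NW: edge -> no flip
Dir N: edge -> no flip
Dir NE: edge -> no flip
Dir W: first cell '.' (not opp) -> no flip
Dir E: edge -> no flip
Dir SW: opp run (1,4) capped by W -> flip
Dir S: first cell '.' (not opp) -> no flip
Dir SE: edge -> no flip

Answer: (1,4)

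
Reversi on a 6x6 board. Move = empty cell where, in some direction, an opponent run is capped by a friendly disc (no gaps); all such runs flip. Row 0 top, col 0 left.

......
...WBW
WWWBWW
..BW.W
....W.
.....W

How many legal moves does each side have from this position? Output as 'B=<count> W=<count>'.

-- B to move --
(0,2): no bracket -> illegal
(0,3): flips 1 -> legal
(0,4): no bracket -> illegal
(0,5): no bracket -> illegal
(1,0): flips 1 -> legal
(1,1): no bracket -> illegal
(1,2): flips 2 -> legal
(3,0): no bracket -> illegal
(3,1): no bracket -> illegal
(3,4): flips 2 -> legal
(4,2): no bracket -> illegal
(4,3): flips 1 -> legal
(4,5): no bracket -> illegal
(5,3): no bracket -> illegal
(5,4): no bracket -> illegal
B mobility = 5
-- W to move --
(0,3): flips 1 -> legal
(0,4): flips 1 -> legal
(0,5): no bracket -> illegal
(1,2): no bracket -> illegal
(3,1): flips 1 -> legal
(3,4): no bracket -> illegal
(4,1): no bracket -> illegal
(4,2): flips 1 -> legal
(4,3): flips 1 -> legal
W mobility = 5

Answer: B=5 W=5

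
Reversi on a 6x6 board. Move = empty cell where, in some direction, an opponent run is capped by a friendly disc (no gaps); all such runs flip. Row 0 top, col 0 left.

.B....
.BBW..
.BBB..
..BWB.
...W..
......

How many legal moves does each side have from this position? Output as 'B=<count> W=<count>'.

Answer: B=7 W=5

Derivation:
-- B to move --
(0,2): no bracket -> illegal
(0,3): flips 1 -> legal
(0,4): flips 1 -> legal
(1,4): flips 1 -> legal
(2,4): no bracket -> illegal
(4,2): no bracket -> illegal
(4,4): flips 1 -> legal
(5,2): flips 1 -> legal
(5,3): flips 2 -> legal
(5,4): flips 1 -> legal
B mobility = 7
-- W to move --
(0,0): flips 2 -> legal
(0,2): no bracket -> illegal
(0,3): no bracket -> illegal
(1,0): flips 4 -> legal
(1,4): no bracket -> illegal
(2,0): no bracket -> illegal
(2,4): no bracket -> illegal
(2,5): flips 1 -> legal
(3,0): no bracket -> illegal
(3,1): flips 2 -> legal
(3,5): flips 1 -> legal
(4,1): no bracket -> illegal
(4,2): no bracket -> illegal
(4,4): no bracket -> illegal
(4,5): no bracket -> illegal
W mobility = 5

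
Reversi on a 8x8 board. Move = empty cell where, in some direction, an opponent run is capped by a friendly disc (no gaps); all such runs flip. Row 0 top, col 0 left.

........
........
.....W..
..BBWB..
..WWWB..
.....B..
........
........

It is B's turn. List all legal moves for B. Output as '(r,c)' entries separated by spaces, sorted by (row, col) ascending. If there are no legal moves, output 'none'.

(1,4): no bracket -> illegal
(1,5): flips 1 -> legal
(1,6): no bracket -> illegal
(2,3): flips 1 -> legal
(2,4): no bracket -> illegal
(2,6): no bracket -> illegal
(3,1): no bracket -> illegal
(3,6): no bracket -> illegal
(4,1): flips 3 -> legal
(5,1): flips 1 -> legal
(5,2): flips 1 -> legal
(5,3): flips 2 -> legal
(5,4): flips 1 -> legal

Answer: (1,5) (2,3) (4,1) (5,1) (5,2) (5,3) (5,4)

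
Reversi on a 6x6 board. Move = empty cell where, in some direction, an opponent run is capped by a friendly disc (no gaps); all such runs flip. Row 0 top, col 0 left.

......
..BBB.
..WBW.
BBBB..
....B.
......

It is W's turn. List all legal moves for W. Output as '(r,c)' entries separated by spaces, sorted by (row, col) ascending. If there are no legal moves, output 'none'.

(0,1): no bracket -> illegal
(0,2): flips 2 -> legal
(0,3): no bracket -> illegal
(0,4): flips 2 -> legal
(0,5): no bracket -> illegal
(1,1): no bracket -> illegal
(1,5): no bracket -> illegal
(2,0): no bracket -> illegal
(2,1): no bracket -> illegal
(2,5): no bracket -> illegal
(3,4): no bracket -> illegal
(3,5): no bracket -> illegal
(4,0): flips 1 -> legal
(4,1): no bracket -> illegal
(4,2): flips 2 -> legal
(4,3): no bracket -> illegal
(4,5): no bracket -> illegal
(5,3): no bracket -> illegal
(5,4): no bracket -> illegal
(5,5): flips 2 -> legal

Answer: (0,2) (0,4) (4,0) (4,2) (5,5)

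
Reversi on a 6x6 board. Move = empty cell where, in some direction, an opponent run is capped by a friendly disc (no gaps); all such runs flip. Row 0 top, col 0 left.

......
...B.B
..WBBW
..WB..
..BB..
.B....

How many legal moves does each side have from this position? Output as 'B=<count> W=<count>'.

-- B to move --
(1,1): flips 1 -> legal
(1,2): flips 2 -> legal
(1,4): no bracket -> illegal
(2,1): flips 2 -> legal
(3,1): flips 2 -> legal
(3,4): no bracket -> illegal
(3,5): flips 1 -> legal
(4,1): flips 1 -> legal
B mobility = 6
-- W to move --
(0,2): no bracket -> illegal
(0,3): no bracket -> illegal
(0,4): flips 1 -> legal
(0,5): flips 1 -> legal
(1,2): no bracket -> illegal
(1,4): flips 1 -> legal
(3,1): no bracket -> illegal
(3,4): flips 1 -> legal
(3,5): no bracket -> illegal
(4,0): no bracket -> illegal
(4,1): no bracket -> illegal
(4,4): flips 1 -> legal
(5,0): no bracket -> illegal
(5,2): flips 1 -> legal
(5,3): no bracket -> illegal
(5,4): flips 1 -> legal
W mobility = 7

Answer: B=6 W=7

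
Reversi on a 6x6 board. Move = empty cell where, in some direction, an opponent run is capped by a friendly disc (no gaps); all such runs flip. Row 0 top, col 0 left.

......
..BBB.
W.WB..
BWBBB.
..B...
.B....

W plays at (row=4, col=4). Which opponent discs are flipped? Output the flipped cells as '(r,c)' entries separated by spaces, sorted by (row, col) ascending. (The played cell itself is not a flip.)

Dir NW: opp run (3,3) capped by W -> flip
Dir N: opp run (3,4), next='.' -> no flip
Dir NE: first cell '.' (not opp) -> no flip
Dir W: first cell '.' (not opp) -> no flip
Dir E: first cell '.' (not opp) -> no flip
Dir SW: first cell '.' (not opp) -> no flip
Dir S: first cell '.' (not opp) -> no flip
Dir SE: first cell '.' (not opp) -> no flip

Answer: (3,3)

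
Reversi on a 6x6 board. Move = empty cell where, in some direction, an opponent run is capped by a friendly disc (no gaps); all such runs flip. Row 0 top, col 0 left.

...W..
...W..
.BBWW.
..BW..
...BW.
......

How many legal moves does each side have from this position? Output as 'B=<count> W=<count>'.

-- B to move --
(0,2): no bracket -> illegal
(0,4): flips 1 -> legal
(1,2): no bracket -> illegal
(1,4): flips 1 -> legal
(1,5): no bracket -> illegal
(2,5): flips 2 -> legal
(3,4): flips 1 -> legal
(3,5): no bracket -> illegal
(4,2): no bracket -> illegal
(4,5): flips 1 -> legal
(5,3): no bracket -> illegal
(5,4): no bracket -> illegal
(5,5): flips 2 -> legal
B mobility = 6
-- W to move --
(1,0): no bracket -> illegal
(1,1): flips 1 -> legal
(1,2): no bracket -> illegal
(2,0): flips 2 -> legal
(3,0): no bracket -> illegal
(3,1): flips 2 -> legal
(3,4): no bracket -> illegal
(4,1): flips 1 -> legal
(4,2): flips 1 -> legal
(5,2): no bracket -> illegal
(5,3): flips 1 -> legal
(5,4): no bracket -> illegal
W mobility = 6

Answer: B=6 W=6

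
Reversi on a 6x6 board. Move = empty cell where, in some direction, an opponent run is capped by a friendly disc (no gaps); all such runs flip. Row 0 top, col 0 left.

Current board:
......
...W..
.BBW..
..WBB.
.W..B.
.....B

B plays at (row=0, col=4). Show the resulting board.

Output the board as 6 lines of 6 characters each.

Place B at (0,4); scan 8 dirs for brackets.
Dir NW: edge -> no flip
Dir N: edge -> no flip
Dir NE: edge -> no flip
Dir W: first cell '.' (not opp) -> no flip
Dir E: first cell '.' (not opp) -> no flip
Dir SW: opp run (1,3) capped by B -> flip
Dir S: first cell '.' (not opp) -> no flip
Dir SE: first cell '.' (not opp) -> no flip
All flips: (1,3)

Answer: ....B.
...B..
.BBW..
..WBB.
.W..B.
.....B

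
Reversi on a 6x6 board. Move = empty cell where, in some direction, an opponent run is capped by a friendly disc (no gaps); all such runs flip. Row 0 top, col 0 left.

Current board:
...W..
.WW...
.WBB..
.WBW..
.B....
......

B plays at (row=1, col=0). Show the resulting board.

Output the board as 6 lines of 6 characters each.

Answer: ...W..
BWW...
.BBB..
.WBW..
.B....
......

Derivation:
Place B at (1,0); scan 8 dirs for brackets.
Dir NW: edge -> no flip
Dir N: first cell '.' (not opp) -> no flip
Dir NE: first cell '.' (not opp) -> no flip
Dir W: edge -> no flip
Dir E: opp run (1,1) (1,2), next='.' -> no flip
Dir SW: edge -> no flip
Dir S: first cell '.' (not opp) -> no flip
Dir SE: opp run (2,1) capped by B -> flip
All flips: (2,1)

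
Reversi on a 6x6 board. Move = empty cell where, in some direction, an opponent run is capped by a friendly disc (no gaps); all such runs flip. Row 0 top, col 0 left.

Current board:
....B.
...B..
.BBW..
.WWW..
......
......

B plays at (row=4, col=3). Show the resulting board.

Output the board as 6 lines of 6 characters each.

Place B at (4,3); scan 8 dirs for brackets.
Dir NW: opp run (3,2) capped by B -> flip
Dir N: opp run (3,3) (2,3) capped by B -> flip
Dir NE: first cell '.' (not opp) -> no flip
Dir W: first cell '.' (not opp) -> no flip
Dir E: first cell '.' (not opp) -> no flip
Dir SW: first cell '.' (not opp) -> no flip
Dir S: first cell '.' (not opp) -> no flip
Dir SE: first cell '.' (not opp) -> no flip
All flips: (2,3) (3,2) (3,3)

Answer: ....B.
...B..
.BBB..
.WBB..
...B..
......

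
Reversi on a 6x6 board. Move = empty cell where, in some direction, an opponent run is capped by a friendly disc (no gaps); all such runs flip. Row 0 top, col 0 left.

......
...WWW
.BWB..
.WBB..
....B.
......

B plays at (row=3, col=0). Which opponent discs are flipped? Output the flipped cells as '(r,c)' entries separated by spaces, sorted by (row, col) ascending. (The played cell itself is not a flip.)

Answer: (3,1)

Derivation:
Dir NW: edge -> no flip
Dir N: first cell '.' (not opp) -> no flip
Dir NE: first cell 'B' (not opp) -> no flip
Dir W: edge -> no flip
Dir E: opp run (3,1) capped by B -> flip
Dir SW: edge -> no flip
Dir S: first cell '.' (not opp) -> no flip
Dir SE: first cell '.' (not opp) -> no flip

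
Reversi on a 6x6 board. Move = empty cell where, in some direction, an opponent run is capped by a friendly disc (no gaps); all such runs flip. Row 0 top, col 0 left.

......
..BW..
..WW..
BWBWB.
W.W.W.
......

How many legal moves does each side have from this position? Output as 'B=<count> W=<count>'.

Answer: B=4 W=8

Derivation:
-- B to move --
(0,2): no bracket -> illegal
(0,3): no bracket -> illegal
(0,4): no bracket -> illegal
(1,1): no bracket -> illegal
(1,4): flips 2 -> legal
(2,0): no bracket -> illegal
(2,1): no bracket -> illegal
(2,4): no bracket -> illegal
(3,5): no bracket -> illegal
(4,1): no bracket -> illegal
(4,3): no bracket -> illegal
(4,5): no bracket -> illegal
(5,0): flips 1 -> legal
(5,1): no bracket -> illegal
(5,2): flips 1 -> legal
(5,3): no bracket -> illegal
(5,4): flips 1 -> legal
(5,5): no bracket -> illegal
B mobility = 4
-- W to move --
(0,1): flips 1 -> legal
(0,2): flips 1 -> legal
(0,3): no bracket -> illegal
(1,1): flips 1 -> legal
(2,0): flips 1 -> legal
(2,1): no bracket -> illegal
(2,4): flips 1 -> legal
(2,5): no bracket -> illegal
(3,5): flips 1 -> legal
(4,1): flips 1 -> legal
(4,3): no bracket -> illegal
(4,5): flips 1 -> legal
W mobility = 8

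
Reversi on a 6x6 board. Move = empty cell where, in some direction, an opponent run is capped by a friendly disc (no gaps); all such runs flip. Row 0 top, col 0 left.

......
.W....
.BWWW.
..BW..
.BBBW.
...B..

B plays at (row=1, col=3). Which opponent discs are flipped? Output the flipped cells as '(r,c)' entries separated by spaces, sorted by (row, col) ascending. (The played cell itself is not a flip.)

Answer: (2,3) (3,3)

Derivation:
Dir NW: first cell '.' (not opp) -> no flip
Dir N: first cell '.' (not opp) -> no flip
Dir NE: first cell '.' (not opp) -> no flip
Dir W: first cell '.' (not opp) -> no flip
Dir E: first cell '.' (not opp) -> no flip
Dir SW: opp run (2,2), next='.' -> no flip
Dir S: opp run (2,3) (3,3) capped by B -> flip
Dir SE: opp run (2,4), next='.' -> no flip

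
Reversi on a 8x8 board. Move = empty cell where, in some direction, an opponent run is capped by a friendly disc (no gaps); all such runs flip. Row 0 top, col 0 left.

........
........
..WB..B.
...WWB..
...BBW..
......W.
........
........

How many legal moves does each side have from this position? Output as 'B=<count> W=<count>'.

Answer: B=8 W=10

Derivation:
-- B to move --
(1,1): flips 2 -> legal
(1,2): no bracket -> illegal
(1,3): no bracket -> illegal
(2,1): flips 1 -> legal
(2,4): flips 1 -> legal
(2,5): flips 1 -> legal
(3,1): no bracket -> illegal
(3,2): flips 2 -> legal
(3,6): no bracket -> illegal
(4,2): no bracket -> illegal
(4,6): flips 1 -> legal
(4,7): no bracket -> illegal
(5,4): no bracket -> illegal
(5,5): flips 1 -> legal
(5,7): no bracket -> illegal
(6,5): no bracket -> illegal
(6,6): no bracket -> illegal
(6,7): flips 3 -> legal
B mobility = 8
-- W to move --
(1,2): flips 1 -> legal
(1,3): flips 1 -> legal
(1,4): no bracket -> illegal
(1,5): no bracket -> illegal
(1,6): no bracket -> illegal
(1,7): no bracket -> illegal
(2,4): flips 1 -> legal
(2,5): flips 1 -> legal
(2,7): no bracket -> illegal
(3,2): no bracket -> illegal
(3,6): flips 1 -> legal
(3,7): no bracket -> illegal
(4,2): flips 2 -> legal
(4,6): no bracket -> illegal
(5,2): flips 1 -> legal
(5,3): flips 1 -> legal
(5,4): flips 1 -> legal
(5,5): flips 1 -> legal
W mobility = 10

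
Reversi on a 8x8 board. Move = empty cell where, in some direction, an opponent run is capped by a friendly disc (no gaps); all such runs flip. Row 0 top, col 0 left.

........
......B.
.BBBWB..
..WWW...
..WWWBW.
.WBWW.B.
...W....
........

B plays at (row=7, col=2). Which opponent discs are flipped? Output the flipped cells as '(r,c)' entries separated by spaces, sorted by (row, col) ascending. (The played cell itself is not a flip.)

Dir NW: first cell '.' (not opp) -> no flip
Dir N: first cell '.' (not opp) -> no flip
Dir NE: opp run (6,3) (5,4) capped by B -> flip
Dir W: first cell '.' (not opp) -> no flip
Dir E: first cell '.' (not opp) -> no flip
Dir SW: edge -> no flip
Dir S: edge -> no flip
Dir SE: edge -> no flip

Answer: (5,4) (6,3)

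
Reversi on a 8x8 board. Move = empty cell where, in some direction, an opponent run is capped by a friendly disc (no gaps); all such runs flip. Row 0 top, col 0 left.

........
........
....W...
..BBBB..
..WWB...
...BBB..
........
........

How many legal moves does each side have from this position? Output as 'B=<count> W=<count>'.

Answer: B=7 W=9

Derivation:
-- B to move --
(1,3): flips 1 -> legal
(1,4): flips 1 -> legal
(1,5): flips 1 -> legal
(2,3): no bracket -> illegal
(2,5): no bracket -> illegal
(3,1): flips 1 -> legal
(4,1): flips 2 -> legal
(5,1): flips 1 -> legal
(5,2): flips 2 -> legal
B mobility = 7
-- W to move --
(2,1): flips 1 -> legal
(2,2): flips 1 -> legal
(2,3): flips 1 -> legal
(2,5): flips 1 -> legal
(2,6): no bracket -> illegal
(3,1): no bracket -> illegal
(3,6): no bracket -> illegal
(4,1): no bracket -> illegal
(4,5): flips 1 -> legal
(4,6): flips 1 -> legal
(5,2): no bracket -> illegal
(5,6): no bracket -> illegal
(6,2): no bracket -> illegal
(6,3): flips 1 -> legal
(6,4): flips 4 -> legal
(6,5): flips 1 -> legal
(6,6): no bracket -> illegal
W mobility = 9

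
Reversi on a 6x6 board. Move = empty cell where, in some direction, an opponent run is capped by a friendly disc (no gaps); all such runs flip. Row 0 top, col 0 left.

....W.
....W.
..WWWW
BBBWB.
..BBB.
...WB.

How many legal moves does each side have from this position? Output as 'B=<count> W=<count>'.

Answer: B=6 W=8

Derivation:
-- B to move --
(0,3): no bracket -> illegal
(0,5): flips 2 -> legal
(1,1): flips 2 -> legal
(1,2): flips 2 -> legal
(1,3): flips 3 -> legal
(1,5): flips 2 -> legal
(2,1): no bracket -> illegal
(3,5): no bracket -> illegal
(5,2): flips 1 -> legal
B mobility = 6
-- W to move --
(2,0): flips 2 -> legal
(2,1): no bracket -> illegal
(3,5): flips 2 -> legal
(4,0): flips 1 -> legal
(4,1): flips 1 -> legal
(4,5): flips 1 -> legal
(5,1): flips 1 -> legal
(5,2): flips 4 -> legal
(5,5): flips 2 -> legal
W mobility = 8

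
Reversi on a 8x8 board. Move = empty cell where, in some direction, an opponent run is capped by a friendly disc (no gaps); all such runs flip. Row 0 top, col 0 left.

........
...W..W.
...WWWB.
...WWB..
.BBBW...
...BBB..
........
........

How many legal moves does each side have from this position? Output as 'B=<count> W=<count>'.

Answer: B=9 W=12

Derivation:
-- B to move --
(0,2): flips 2 -> legal
(0,3): flips 3 -> legal
(0,4): no bracket -> illegal
(0,5): no bracket -> illegal
(0,6): flips 1 -> legal
(0,7): flips 3 -> legal
(1,2): no bracket -> illegal
(1,4): flips 3 -> legal
(1,5): flips 3 -> legal
(1,7): no bracket -> illegal
(2,2): flips 5 -> legal
(2,7): no bracket -> illegal
(3,2): flips 2 -> legal
(3,6): no bracket -> illegal
(4,5): flips 1 -> legal
B mobility = 9
-- W to move --
(1,5): no bracket -> illegal
(1,7): flips 2 -> legal
(2,7): flips 1 -> legal
(3,0): no bracket -> illegal
(3,1): no bracket -> illegal
(3,2): no bracket -> illegal
(3,6): flips 2 -> legal
(3,7): no bracket -> illegal
(4,0): flips 3 -> legal
(4,5): flips 1 -> legal
(4,6): flips 1 -> legal
(5,0): no bracket -> illegal
(5,1): flips 1 -> legal
(5,2): flips 1 -> legal
(5,6): no bracket -> illegal
(6,2): flips 1 -> legal
(6,3): flips 2 -> legal
(6,4): flips 1 -> legal
(6,5): no bracket -> illegal
(6,6): flips 1 -> legal
W mobility = 12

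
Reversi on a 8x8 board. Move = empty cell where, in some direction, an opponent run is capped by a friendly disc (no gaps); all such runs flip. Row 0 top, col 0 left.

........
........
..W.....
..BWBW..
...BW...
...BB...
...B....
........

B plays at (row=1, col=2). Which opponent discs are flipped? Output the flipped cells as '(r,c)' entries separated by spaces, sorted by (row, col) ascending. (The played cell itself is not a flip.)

Dir NW: first cell '.' (not opp) -> no flip
Dir N: first cell '.' (not opp) -> no flip
Dir NE: first cell '.' (not opp) -> no flip
Dir W: first cell '.' (not opp) -> no flip
Dir E: first cell '.' (not opp) -> no flip
Dir SW: first cell '.' (not opp) -> no flip
Dir S: opp run (2,2) capped by B -> flip
Dir SE: first cell '.' (not opp) -> no flip

Answer: (2,2)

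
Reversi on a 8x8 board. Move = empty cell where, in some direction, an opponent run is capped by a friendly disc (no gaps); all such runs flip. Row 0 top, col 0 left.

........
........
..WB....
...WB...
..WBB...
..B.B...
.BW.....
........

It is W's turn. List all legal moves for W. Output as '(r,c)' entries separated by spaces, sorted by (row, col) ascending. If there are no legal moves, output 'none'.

(1,2): no bracket -> illegal
(1,3): flips 1 -> legal
(1,4): no bracket -> illegal
(2,4): flips 1 -> legal
(2,5): no bracket -> illegal
(3,2): no bracket -> illegal
(3,5): flips 1 -> legal
(4,1): no bracket -> illegal
(4,5): flips 2 -> legal
(5,0): no bracket -> illegal
(5,1): no bracket -> illegal
(5,3): flips 1 -> legal
(5,5): flips 1 -> legal
(6,0): flips 1 -> legal
(6,3): no bracket -> illegal
(6,4): no bracket -> illegal
(6,5): no bracket -> illegal
(7,0): no bracket -> illegal
(7,1): no bracket -> illegal
(7,2): no bracket -> illegal

Answer: (1,3) (2,4) (3,5) (4,5) (5,3) (5,5) (6,0)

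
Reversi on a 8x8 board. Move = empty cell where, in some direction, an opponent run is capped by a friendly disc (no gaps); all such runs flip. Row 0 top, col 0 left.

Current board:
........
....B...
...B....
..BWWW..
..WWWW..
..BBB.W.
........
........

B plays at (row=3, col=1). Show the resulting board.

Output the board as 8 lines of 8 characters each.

Place B at (3,1); scan 8 dirs for brackets.
Dir NW: first cell '.' (not opp) -> no flip
Dir N: first cell '.' (not opp) -> no flip
Dir NE: first cell '.' (not opp) -> no flip
Dir W: first cell '.' (not opp) -> no flip
Dir E: first cell 'B' (not opp) -> no flip
Dir SW: first cell '.' (not opp) -> no flip
Dir S: first cell '.' (not opp) -> no flip
Dir SE: opp run (4,2) capped by B -> flip
All flips: (4,2)

Answer: ........
....B...
...B....
.BBWWW..
..BWWW..
..BBB.W.
........
........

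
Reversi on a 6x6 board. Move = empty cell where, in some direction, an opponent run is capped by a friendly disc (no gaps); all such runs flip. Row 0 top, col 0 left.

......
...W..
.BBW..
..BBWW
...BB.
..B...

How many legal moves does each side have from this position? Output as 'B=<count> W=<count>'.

Answer: B=5 W=5

Derivation:
-- B to move --
(0,2): no bracket -> illegal
(0,3): flips 2 -> legal
(0,4): flips 1 -> legal
(1,2): no bracket -> illegal
(1,4): flips 1 -> legal
(2,4): flips 2 -> legal
(2,5): flips 1 -> legal
(4,5): no bracket -> illegal
B mobility = 5
-- W to move --
(1,0): no bracket -> illegal
(1,1): no bracket -> illegal
(1,2): no bracket -> illegal
(2,0): flips 2 -> legal
(2,4): no bracket -> illegal
(3,0): no bracket -> illegal
(3,1): flips 3 -> legal
(4,1): flips 1 -> legal
(4,2): no bracket -> illegal
(4,5): no bracket -> illegal
(5,1): no bracket -> illegal
(5,3): flips 3 -> legal
(5,4): flips 1 -> legal
(5,5): no bracket -> illegal
W mobility = 5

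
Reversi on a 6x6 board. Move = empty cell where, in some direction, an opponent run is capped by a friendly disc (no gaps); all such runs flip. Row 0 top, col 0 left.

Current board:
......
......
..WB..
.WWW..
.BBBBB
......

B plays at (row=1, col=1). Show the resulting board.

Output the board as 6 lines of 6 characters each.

Answer: ......
.B....
..BB..
.WWB..
.BBBBB
......

Derivation:
Place B at (1,1); scan 8 dirs for brackets.
Dir NW: first cell '.' (not opp) -> no flip
Dir N: first cell '.' (not opp) -> no flip
Dir NE: first cell '.' (not opp) -> no flip
Dir W: first cell '.' (not opp) -> no flip
Dir E: first cell '.' (not opp) -> no flip
Dir SW: first cell '.' (not opp) -> no flip
Dir S: first cell '.' (not opp) -> no flip
Dir SE: opp run (2,2) (3,3) capped by B -> flip
All flips: (2,2) (3,3)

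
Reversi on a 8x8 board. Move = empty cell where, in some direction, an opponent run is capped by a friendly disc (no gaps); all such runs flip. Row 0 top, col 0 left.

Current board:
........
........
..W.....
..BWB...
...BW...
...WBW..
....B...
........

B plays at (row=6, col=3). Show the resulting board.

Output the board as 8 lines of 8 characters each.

Answer: ........
........
..W.....
..BWB...
...BW...
...BBW..
...BB...
........

Derivation:
Place B at (6,3); scan 8 dirs for brackets.
Dir NW: first cell '.' (not opp) -> no flip
Dir N: opp run (5,3) capped by B -> flip
Dir NE: first cell 'B' (not opp) -> no flip
Dir W: first cell '.' (not opp) -> no flip
Dir E: first cell 'B' (not opp) -> no flip
Dir SW: first cell '.' (not opp) -> no flip
Dir S: first cell '.' (not opp) -> no flip
Dir SE: first cell '.' (not opp) -> no flip
All flips: (5,3)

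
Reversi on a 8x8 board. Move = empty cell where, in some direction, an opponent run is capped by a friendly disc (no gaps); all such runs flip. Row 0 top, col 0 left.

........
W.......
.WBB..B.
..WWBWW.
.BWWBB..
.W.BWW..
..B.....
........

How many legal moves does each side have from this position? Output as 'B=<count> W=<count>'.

-- B to move --
(0,0): no bracket -> illegal
(0,1): no bracket -> illegal
(1,1): no bracket -> illegal
(1,2): no bracket -> illegal
(2,0): flips 1 -> legal
(2,4): no bracket -> illegal
(2,5): flips 1 -> legal
(2,7): flips 1 -> legal
(3,0): no bracket -> illegal
(3,1): flips 3 -> legal
(3,7): flips 2 -> legal
(4,0): flips 1 -> legal
(4,6): flips 1 -> legal
(4,7): no bracket -> illegal
(5,0): no bracket -> illegal
(5,2): flips 3 -> legal
(5,6): flips 2 -> legal
(6,0): no bracket -> illegal
(6,1): flips 1 -> legal
(6,3): flips 1 -> legal
(6,4): flips 1 -> legal
(6,5): flips 1 -> legal
(6,6): flips 1 -> legal
B mobility = 14
-- W to move --
(1,1): flips 1 -> legal
(1,2): flips 1 -> legal
(1,3): flips 1 -> legal
(1,4): flips 1 -> legal
(1,5): no bracket -> illegal
(1,6): flips 1 -> legal
(1,7): flips 1 -> legal
(2,4): flips 4 -> legal
(2,5): flips 1 -> legal
(2,7): no bracket -> illegal
(3,0): no bracket -> illegal
(3,1): flips 1 -> legal
(3,7): no bracket -> illegal
(4,0): flips 1 -> legal
(4,6): flips 2 -> legal
(5,0): flips 1 -> legal
(5,2): flips 1 -> legal
(5,6): no bracket -> illegal
(6,1): no bracket -> illegal
(6,3): flips 1 -> legal
(6,4): flips 1 -> legal
(7,1): flips 3 -> legal
(7,2): no bracket -> illegal
(7,3): flips 1 -> legal
W mobility = 17

Answer: B=14 W=17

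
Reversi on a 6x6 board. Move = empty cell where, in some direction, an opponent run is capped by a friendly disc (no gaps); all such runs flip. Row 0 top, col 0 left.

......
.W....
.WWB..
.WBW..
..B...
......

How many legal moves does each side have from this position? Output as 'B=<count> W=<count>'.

Answer: B=7 W=6

Derivation:
-- B to move --
(0,0): no bracket -> illegal
(0,1): no bracket -> illegal
(0,2): no bracket -> illegal
(1,0): flips 1 -> legal
(1,2): flips 1 -> legal
(1,3): no bracket -> illegal
(2,0): flips 3 -> legal
(2,4): flips 1 -> legal
(3,0): flips 1 -> legal
(3,4): flips 1 -> legal
(4,0): no bracket -> illegal
(4,1): no bracket -> illegal
(4,3): flips 1 -> legal
(4,4): no bracket -> illegal
B mobility = 7
-- W to move --
(1,2): no bracket -> illegal
(1,3): flips 1 -> legal
(1,4): no bracket -> illegal
(2,4): flips 1 -> legal
(3,4): no bracket -> illegal
(4,1): no bracket -> illegal
(4,3): flips 1 -> legal
(5,1): flips 1 -> legal
(5,2): flips 2 -> legal
(5,3): flips 1 -> legal
W mobility = 6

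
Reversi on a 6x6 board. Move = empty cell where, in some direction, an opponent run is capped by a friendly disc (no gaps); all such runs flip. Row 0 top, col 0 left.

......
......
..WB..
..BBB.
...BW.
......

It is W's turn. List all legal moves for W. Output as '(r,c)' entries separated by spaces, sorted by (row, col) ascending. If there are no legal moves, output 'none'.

Answer: (2,4) (4,2)

Derivation:
(1,2): no bracket -> illegal
(1,3): no bracket -> illegal
(1,4): no bracket -> illegal
(2,1): no bracket -> illegal
(2,4): flips 2 -> legal
(2,5): no bracket -> illegal
(3,1): no bracket -> illegal
(3,5): no bracket -> illegal
(4,1): no bracket -> illegal
(4,2): flips 2 -> legal
(4,5): no bracket -> illegal
(5,2): no bracket -> illegal
(5,3): no bracket -> illegal
(5,4): no bracket -> illegal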